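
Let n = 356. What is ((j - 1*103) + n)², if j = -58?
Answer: 38025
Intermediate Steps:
((j - 1*103) + n)² = ((-58 - 1*103) + 356)² = ((-58 - 103) + 356)² = (-161 + 356)² = 195² = 38025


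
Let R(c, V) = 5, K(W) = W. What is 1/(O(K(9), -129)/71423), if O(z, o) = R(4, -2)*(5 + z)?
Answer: 71423/70 ≈ 1020.3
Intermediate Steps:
O(z, o) = 25 + 5*z (O(z, o) = 5*(5 + z) = 25 + 5*z)
1/(O(K(9), -129)/71423) = 1/((25 + 5*9)/71423) = 1/((25 + 45)*(1/71423)) = 1/(70*(1/71423)) = 1/(70/71423) = 71423/70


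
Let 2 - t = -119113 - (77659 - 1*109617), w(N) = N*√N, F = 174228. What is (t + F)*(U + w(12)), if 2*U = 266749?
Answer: 69724187365/2 + 6273240*√3 ≈ 3.4873e+10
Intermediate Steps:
w(N) = N^(3/2)
U = 266749/2 (U = (½)*266749 = 266749/2 ≈ 1.3337e+5)
t = 87157 (t = 2 - (-119113 - (77659 - 1*109617)) = 2 - (-119113 - (77659 - 109617)) = 2 - (-119113 - 1*(-31958)) = 2 - (-119113 + 31958) = 2 - 1*(-87155) = 2 + 87155 = 87157)
(t + F)*(U + w(12)) = (87157 + 174228)*(266749/2 + 12^(3/2)) = 261385*(266749/2 + 24*√3) = 69724187365/2 + 6273240*√3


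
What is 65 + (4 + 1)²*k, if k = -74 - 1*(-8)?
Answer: -1585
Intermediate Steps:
k = -66 (k = -74 + 8 = -66)
65 + (4 + 1)²*k = 65 + (4 + 1)²*(-66) = 65 + 5²*(-66) = 65 + 25*(-66) = 65 - 1650 = -1585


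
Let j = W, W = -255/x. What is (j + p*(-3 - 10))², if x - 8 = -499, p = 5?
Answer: 1002355600/241081 ≈ 4157.8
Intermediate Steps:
x = -491 (x = 8 - 499 = -491)
W = 255/491 (W = -255/(-491) = -255*(-1/491) = 255/491 ≈ 0.51935)
j = 255/491 ≈ 0.51935
(j + p*(-3 - 10))² = (255/491 + 5*(-3 - 10))² = (255/491 + 5*(-13))² = (255/491 - 65)² = (-31660/491)² = 1002355600/241081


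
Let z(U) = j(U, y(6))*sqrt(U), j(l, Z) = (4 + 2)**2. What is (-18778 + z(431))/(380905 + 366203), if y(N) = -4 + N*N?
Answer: -9389/373554 + sqrt(431)/20753 ≈ -0.024134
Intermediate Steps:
y(N) = -4 + N**2
j(l, Z) = 36 (j(l, Z) = 6**2 = 36)
z(U) = 36*sqrt(U)
(-18778 + z(431))/(380905 + 366203) = (-18778 + 36*sqrt(431))/(380905 + 366203) = (-18778 + 36*sqrt(431))/747108 = (-18778 + 36*sqrt(431))*(1/747108) = -9389/373554 + sqrt(431)/20753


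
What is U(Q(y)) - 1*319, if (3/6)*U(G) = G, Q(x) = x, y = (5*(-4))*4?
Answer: -479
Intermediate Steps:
y = -80 (y = -20*4 = -80)
U(G) = 2*G
U(Q(y)) - 1*319 = 2*(-80) - 1*319 = -160 - 319 = -479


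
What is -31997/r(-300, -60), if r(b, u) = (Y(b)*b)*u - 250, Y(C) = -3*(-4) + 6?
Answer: -4571/46250 ≈ -0.098832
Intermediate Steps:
Y(C) = 18 (Y(C) = 12 + 6 = 18)
r(b, u) = -250 + 18*b*u (r(b, u) = (18*b)*u - 250 = 18*b*u - 250 = -250 + 18*b*u)
-31997/r(-300, -60) = -31997/(-250 + 18*(-300)*(-60)) = -31997/(-250 + 324000) = -31997/323750 = -31997*1/323750 = -4571/46250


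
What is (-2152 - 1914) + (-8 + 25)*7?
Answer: -3947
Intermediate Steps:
(-2152 - 1914) + (-8 + 25)*7 = -4066 + 17*7 = -4066 + 119 = -3947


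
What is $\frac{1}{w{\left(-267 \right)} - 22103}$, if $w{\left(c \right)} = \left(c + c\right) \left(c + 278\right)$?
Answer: $- \frac{1}{27977} \approx -3.5744 \cdot 10^{-5}$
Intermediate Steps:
$w{\left(c \right)} = 2 c \left(278 + c\right)$
$\frac{1}{w{\left(-267 \right)} - 22103} = \frac{1}{2 \left(-267\right) \left(278 - 267\right) - 22103} = \frac{1}{2 \left(-267\right) 11 - 22103} = \frac{1}{-5874 - 22103} = \frac{1}{-27977} = - \frac{1}{27977}$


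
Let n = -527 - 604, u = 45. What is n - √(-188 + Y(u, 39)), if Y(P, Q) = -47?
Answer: -1131 - I*√235 ≈ -1131.0 - 15.33*I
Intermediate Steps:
n = -1131
n - √(-188 + Y(u, 39)) = -1131 - √(-188 - 47) = -1131 - √(-235) = -1131 - I*√235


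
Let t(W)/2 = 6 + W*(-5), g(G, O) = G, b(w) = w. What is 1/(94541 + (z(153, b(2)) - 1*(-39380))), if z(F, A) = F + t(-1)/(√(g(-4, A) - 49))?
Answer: 3552961/476359693356 + 11*I*√53/476359693356 ≈ 7.4586e-6 + 1.6811e-10*I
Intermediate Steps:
t(W) = 12 - 10*W (t(W) = 2*(6 + W*(-5)) = 2*(6 - 5*W) = 12 - 10*W)
z(F, A) = F - 22*I*√53/53 (z(F, A) = F + (12 - 10*(-1))/(√(-4 - 49)) = F + (12 + 10)/(√(-53)) = F + 22/((I*√53)) = F + 22*(-I*√53/53) = F - 22*I*√53/53)
1/(94541 + (z(153, b(2)) - 1*(-39380))) = 1/(94541 + ((153 - 22*I*√53/53) - 1*(-39380))) = 1/(94541 + ((153 - 22*I*√53/53) + 39380)) = 1/(94541 + (39533 - 22*I*√53/53)) = 1/(134074 - 22*I*√53/53)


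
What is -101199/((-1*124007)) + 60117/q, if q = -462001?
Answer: 39299110380/57291358007 ≈ 0.68595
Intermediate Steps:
-101199/((-1*124007)) + 60117/q = -101199/((-1*124007)) + 60117/(-462001) = -101199/(-124007) + 60117*(-1/462001) = -101199*(-1/124007) - 60117/462001 = 101199/124007 - 60117/462001 = 39299110380/57291358007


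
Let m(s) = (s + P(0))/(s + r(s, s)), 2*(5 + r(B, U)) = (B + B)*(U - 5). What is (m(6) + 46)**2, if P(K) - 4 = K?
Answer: 110224/49 ≈ 2249.5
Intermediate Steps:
r(B, U) = -5 + B*(-5 + U) (r(B, U) = -5 + ((B + B)*(U - 5))/2 = -5 + ((2*B)*(-5 + U))/2 = -5 + (2*B*(-5 + U))/2 = -5 + B*(-5 + U))
P(K) = 4 + K
m(s) = (4 + s)/(-5 + s**2 - 4*s) (m(s) = (s + (4 + 0))/(s + (-5 - 5*s + s*s)) = (s + 4)/(s + (-5 - 5*s + s**2)) = (4 + s)/(s + (-5 + s**2 - 5*s)) = (4 + s)/(-5 + s**2 - 4*s))
(m(6) + 46)**2 = ((4 + 6)/(-5 + 6**2 - 4*6) + 46)**2 = (10/(-5 + 36 - 24) + 46)**2 = (10/7 + 46)**2 = (332/7)**2 = 110224/49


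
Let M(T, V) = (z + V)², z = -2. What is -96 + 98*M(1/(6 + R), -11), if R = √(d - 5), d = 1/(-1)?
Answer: 16466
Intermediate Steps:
d = -1
R = I*√6 (R = √(-1 - 5) = √(-6) = I*√6 ≈ 2.4495*I)
M(T, V) = (-2 + V)²
-96 + 98*M(1/(6 + R), -11) = -96 + 98*(-2 - 11)² = -96 + 98*(-13)² = -96 + 98*169 = -96 + 16562 = 16466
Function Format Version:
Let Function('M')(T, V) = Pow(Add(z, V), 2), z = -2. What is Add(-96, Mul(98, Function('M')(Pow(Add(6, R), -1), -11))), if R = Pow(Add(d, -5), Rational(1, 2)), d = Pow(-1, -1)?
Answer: 16466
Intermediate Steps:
d = -1
R = Mul(I, Pow(6, Rational(1, 2))) (R = Pow(Add(-1, -5), Rational(1, 2)) = Pow(-6, Rational(1, 2)) = Mul(I, Pow(6, Rational(1, 2))) ≈ Mul(2.4495, I))
Function('M')(T, V) = Pow(Add(-2, V), 2)
Add(-96, Mul(98, Function('M')(Pow(Add(6, R), -1), -11))) = Add(-96, Mul(98, Pow(Add(-2, -11), 2))) = Add(-96, Mul(98, Pow(-13, 2))) = Add(-96, Mul(98, 169)) = Add(-96, 16562) = 16466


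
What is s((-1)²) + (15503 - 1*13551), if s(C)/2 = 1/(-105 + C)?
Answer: 101503/52 ≈ 1952.0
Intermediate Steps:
s(C) = 2/(-105 + C)
s((-1)²) + (15503 - 1*13551) = 2/(-105 + (-1)²) + (15503 - 1*13551) = 2/(-105 + 1) + (15503 - 13551) = 2/(-104) + 1952 = 2*(-1/104) + 1952 = -1/52 + 1952 = 101503/52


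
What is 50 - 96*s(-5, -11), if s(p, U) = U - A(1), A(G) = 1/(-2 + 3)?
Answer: 1202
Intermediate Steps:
A(G) = 1 (A(G) = 1/1 = 1)
s(p, U) = -1 + U (s(p, U) = U - 1*1 = U - 1 = -1 + U)
50 - 96*s(-5, -11) = 50 - 96*(-1 - 11) = 50 - 96*(-12) = 50 + 1152 = 1202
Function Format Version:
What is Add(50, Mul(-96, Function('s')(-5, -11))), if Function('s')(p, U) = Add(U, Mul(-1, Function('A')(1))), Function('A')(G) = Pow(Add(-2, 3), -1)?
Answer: 1202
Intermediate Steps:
Function('A')(G) = 1 (Function('A')(G) = Pow(1, -1) = 1)
Function('s')(p, U) = Add(-1, U) (Function('s')(p, U) = Add(U, Mul(-1, 1)) = Add(U, -1) = Add(-1, U))
Add(50, Mul(-96, Function('s')(-5, -11))) = Add(50, Mul(-96, Add(-1, -11))) = Add(50, Mul(-96, -12)) = Add(50, 1152) = 1202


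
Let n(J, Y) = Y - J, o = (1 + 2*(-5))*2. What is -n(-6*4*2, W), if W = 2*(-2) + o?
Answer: -26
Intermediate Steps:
o = -18 (o = (1 - 10)*2 = -9*2 = -18)
W = -22 (W = 2*(-2) - 18 = -4 - 18 = -22)
-n(-6*4*2, W) = -(-22 - (-6*4)*2) = -(-22 - (-24)*2) = -(-22 - 1*(-48)) = -(-22 + 48) = -1*26 = -26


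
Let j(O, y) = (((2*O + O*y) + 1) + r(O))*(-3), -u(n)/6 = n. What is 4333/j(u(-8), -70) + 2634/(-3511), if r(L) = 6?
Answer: -10523651/34305981 ≈ -0.30676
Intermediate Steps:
u(n) = -6*n
j(O, y) = -21 - 6*O - 3*O*y (j(O, y) = (((2*O + O*y) + 1) + 6)*(-3) = ((1 + 2*O + O*y) + 6)*(-3) = (7 + 2*O + O*y)*(-3) = -21 - 6*O - 3*O*y)
4333/j(u(-8), -70) + 2634/(-3511) = 4333/(-21 - (-36)*(-8) - 3*(-6*(-8))*(-70)) + 2634/(-3511) = 4333/(-21 - 6*48 - 3*48*(-70)) + 2634*(-1/3511) = 4333/(-21 - 288 + 10080) - 2634/3511 = 4333/9771 - 2634/3511 = -10523651/34305981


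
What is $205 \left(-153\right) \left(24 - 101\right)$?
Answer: $2415105$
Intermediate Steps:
$205 \left(-153\right) \left(24 - 101\right) = - 31365 \left(24 - 101\right) = \left(-31365\right) \left(-77\right) = 2415105$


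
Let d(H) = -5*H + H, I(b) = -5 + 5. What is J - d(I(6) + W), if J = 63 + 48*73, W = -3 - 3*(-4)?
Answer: 3603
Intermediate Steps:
I(b) = 0
W = 9 (W = -3 + 12 = 9)
d(H) = -4*H
J = 3567 (J = 63 + 3504 = 3567)
J - d(I(6) + W) = 3567 - (-4)*(0 + 9) = 3567 - (-4)*9 = 3567 - 1*(-36) = 3567 + 36 = 3603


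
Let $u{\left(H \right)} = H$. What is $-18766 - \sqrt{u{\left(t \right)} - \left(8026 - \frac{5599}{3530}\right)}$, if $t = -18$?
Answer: $-18766 - \frac{i \sqrt{100215715130}}{3530} \approx -18766.0 - 89.68 i$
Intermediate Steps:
$-18766 - \sqrt{u{\left(t \right)} - \left(8026 - \frac{5599}{3530}\right)} = -18766 - \sqrt{-18 - \left(8026 - \frac{5599}{3530}\right)} = -18766 - \sqrt{-18 + \left(\left(5599 \cdot \frac{1}{3530} - 828\right) - 7198\right)} = -18766 - \sqrt{-18 + \left(\left(\frac{5599}{3530} - 828\right) - 7198\right)} = -18766 - \sqrt{-18 - \frac{28326181}{3530}} = -18766 - \sqrt{- \frac{28389721}{3530}} = -18766 - \frac{i \sqrt{100215715130}}{3530}$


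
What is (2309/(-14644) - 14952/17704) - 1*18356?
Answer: -594898528685/32407172 ≈ -18357.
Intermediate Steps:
(2309/(-14644) - 14952/17704) - 1*18356 = (2309*(-1/14644) - 14952*1/17704) - 18356 = (-2309/14644 - 1869/2213) - 18356 = -32479453/32407172 - 18356 = -594898528685/32407172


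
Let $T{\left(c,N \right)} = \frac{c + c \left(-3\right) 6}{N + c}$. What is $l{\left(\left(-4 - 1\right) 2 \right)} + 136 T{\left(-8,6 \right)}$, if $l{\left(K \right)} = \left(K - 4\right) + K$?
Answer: $-9272$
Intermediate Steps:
$T{\left(c,N \right)} = - \frac{17 c}{N + c}$ ($T{\left(c,N \right)} = \frac{c + - 3 c 6}{N + c} = \frac{c - 18 c}{N + c} = \frac{\left(-17\right) c}{N + c} = - \frac{17 c}{N + c}$)
$l{\left(K \right)} = -4 + 2 K$ ($l{\left(K \right)} = \left(-4 + K\right) + K = -4 + 2 K$)
$l{\left(\left(-4 - 1\right) 2 \right)} + 136 T{\left(-8,6 \right)} = \left(-4 + 2 \left(-4 - 1\right) 2\right) + 136 \left(\left(-17\right) \left(-8\right) \frac{1}{6 - 8}\right) = \left(-4 + 2 \left(\left(-5\right) 2\right)\right) + 136 \left(\left(-17\right) \left(-8\right) \frac{1}{-2}\right) = \left(-4 + 2 \left(-10\right)\right) + 136 \left(\left(-17\right) \left(-8\right) \left(- \frac{1}{2}\right)\right) = \left(-4 - 20\right) + 136 \left(-68\right) = -24 - 9248 = -9272$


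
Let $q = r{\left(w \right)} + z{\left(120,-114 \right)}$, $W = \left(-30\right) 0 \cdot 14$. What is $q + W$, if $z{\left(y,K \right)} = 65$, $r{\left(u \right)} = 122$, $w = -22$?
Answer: $187$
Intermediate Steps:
$W = 0$ ($W = 0 \cdot 14 = 0$)
$q = 187$ ($q = 122 + 65 = 187$)
$q + W = 187 + 0 = 187$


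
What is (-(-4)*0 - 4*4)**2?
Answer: 256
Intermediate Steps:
(-(-4)*0 - 4*4)**2 = (-1*0 - 16)**2 = (0 - 16)**2 = (-16)**2 = 256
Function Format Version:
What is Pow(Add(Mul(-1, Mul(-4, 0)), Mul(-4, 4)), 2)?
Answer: 256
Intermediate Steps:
Pow(Add(Mul(-1, Mul(-4, 0)), Mul(-4, 4)), 2) = Pow(Add(Mul(-1, 0), -16), 2) = Pow(Add(0, -16), 2) = Pow(-16, 2) = 256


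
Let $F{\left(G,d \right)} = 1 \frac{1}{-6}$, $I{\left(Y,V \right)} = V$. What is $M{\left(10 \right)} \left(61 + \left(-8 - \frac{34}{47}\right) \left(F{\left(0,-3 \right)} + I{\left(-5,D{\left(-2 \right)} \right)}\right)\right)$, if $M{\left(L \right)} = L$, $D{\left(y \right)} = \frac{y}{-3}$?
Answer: $\frac{26620}{47} \approx 566.38$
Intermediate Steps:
$D{\left(y \right)} = - \frac{y}{3}$ ($D{\left(y \right)} = y \left(- \frac{1}{3}\right) = - \frac{y}{3}$)
$F{\left(G,d \right)} = - \frac{1}{6}$ ($F{\left(G,d \right)} = 1 \left(- \frac{1}{6}\right) = - \frac{1}{6}$)
$M{\left(10 \right)} \left(61 + \left(-8 - \frac{34}{47}\right) \left(F{\left(0,-3 \right)} + I{\left(-5,D{\left(-2 \right)} \right)}\right)\right) = 10 \left(61 + \left(-8 - \frac{34}{47}\right) \left(- \frac{1}{6} - - \frac{2}{3}\right)\right) = 10 \left(61 + \left(-8 - \frac{34}{47}\right) \left(- \frac{1}{6} + \frac{2}{3}\right)\right) = 10 \left(61 + \left(-8 - \frac{34}{47}\right) \frac{1}{2}\right) = 10 \left(61 - \frac{205}{47}\right) = 10 \cdot \frac{2662}{47} = \frac{26620}{47}$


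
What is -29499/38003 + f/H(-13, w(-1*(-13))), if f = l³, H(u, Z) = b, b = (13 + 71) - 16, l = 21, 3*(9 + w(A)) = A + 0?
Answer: 349939851/2584204 ≈ 135.42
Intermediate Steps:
w(A) = -9 + A/3 (w(A) = -9 + (A + 0)/3 = -9 + A/3)
b = 68 (b = 84 - 16 = 68)
H(u, Z) = 68
f = 9261 (f = 21³ = 9261)
-29499/38003 + f/H(-13, w(-1*(-13))) = -29499/38003 + 9261/68 = 349939851/2584204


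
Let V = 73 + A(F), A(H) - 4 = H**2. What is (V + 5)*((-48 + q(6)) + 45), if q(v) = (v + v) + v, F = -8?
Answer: 2190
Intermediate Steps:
A(H) = 4 + H**2
q(v) = 3*v (q(v) = 2*v + v = 3*v)
V = 141 (V = 73 + (4 + (-8)**2) = 73 + (4 + 64) = 73 + 68 = 141)
(V + 5)*((-48 + q(6)) + 45) = (141 + 5)*((-48 + 3*6) + 45) = 146*((-48 + 18) + 45) = 146*(-30 + 45) = 146*15 = 2190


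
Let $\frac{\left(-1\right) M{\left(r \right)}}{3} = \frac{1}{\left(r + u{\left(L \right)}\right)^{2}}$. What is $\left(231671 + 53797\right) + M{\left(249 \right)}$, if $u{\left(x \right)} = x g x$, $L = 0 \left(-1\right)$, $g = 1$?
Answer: $\frac{5899767155}{20667} \approx 2.8547 \cdot 10^{5}$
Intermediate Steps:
$L = 0$
$u{\left(x \right)} = x^{2}$ ($u{\left(x \right)} = x 1 x = x x = x^{2}$)
$M{\left(r \right)} = - \frac{3}{r^{2}}$ ($M{\left(r \right)} = - \frac{3}{\left(r + 0^{2}\right)^{2}} = - \frac{3}{\left(r + 0\right)^{2}} = - \frac{3}{r^{2}}$)
$\left(231671 + 53797\right) + M{\left(249 \right)} = \left(231671 + 53797\right) - \frac{3}{62001} = 285468 - \frac{1}{20667} = \frac{5899767155}{20667}$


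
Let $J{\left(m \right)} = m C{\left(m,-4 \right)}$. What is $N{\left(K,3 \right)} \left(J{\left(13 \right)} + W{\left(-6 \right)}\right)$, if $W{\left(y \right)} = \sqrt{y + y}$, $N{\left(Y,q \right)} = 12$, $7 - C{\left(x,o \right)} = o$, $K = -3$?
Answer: $1716 + 24 i \sqrt{3} \approx 1716.0 + 41.569 i$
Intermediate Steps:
$C{\left(x,o \right)} = 7 - o$
$J{\left(m \right)} = 11 m$ ($J{\left(m \right)} = m \left(7 - -4\right) = m \left(7 + 4\right) = m 11 = 11 m$)
$W{\left(y \right)} = \sqrt{2} \sqrt{y}$ ($W{\left(y \right)} = \sqrt{2 y} = \sqrt{2} \sqrt{y}$)
$N{\left(K,3 \right)} \left(J{\left(13 \right)} + W{\left(-6 \right)}\right) = 12 \left(11 \cdot 13 + \sqrt{2} \sqrt{-6}\right) = 12 \left(143 + \sqrt{2} i \sqrt{6}\right) = 12 \left(143 + 2 i \sqrt{3}\right) = 1716 + 24 i \sqrt{3}$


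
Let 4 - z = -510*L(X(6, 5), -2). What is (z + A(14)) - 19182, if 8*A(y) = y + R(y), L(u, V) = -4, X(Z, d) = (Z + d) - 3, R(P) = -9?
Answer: -169739/8 ≈ -21217.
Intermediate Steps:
X(Z, d) = -3 + Z + d
A(y) = -9/8 + y/8 (A(y) = (y - 9)/8 = (-9 + y)/8 = -9/8 + y/8)
z = -2036 (z = 4 - (-510)*(-4) = 4 - 1*2040 = 4 - 2040 = -2036)
(z + A(14)) - 19182 = (-2036 + (-9/8 + (⅛)*14)) - 19182 = (-2036 + (-9/8 + 7/4)) - 19182 = (-2036 + 5/8) - 19182 = -16283/8 - 19182 = -169739/8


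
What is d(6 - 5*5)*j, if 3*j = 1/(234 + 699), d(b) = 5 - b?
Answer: 8/933 ≈ 0.0085745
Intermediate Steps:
j = 1/2799 (j = 1/(3*(234 + 699)) = (1/3)/933 = (1/3)*(1/933) = 1/2799 ≈ 0.00035727)
d(6 - 5*5)*j = (5 - (6 - 5*5))*(1/2799) = (5 - (6 - 25))*(1/2799) = (5 - 1*(-19))*(1/2799) = (5 + 19)*(1/2799) = 24*(1/2799) = 8/933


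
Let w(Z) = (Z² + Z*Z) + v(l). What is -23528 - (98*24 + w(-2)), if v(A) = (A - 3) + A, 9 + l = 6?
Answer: -25879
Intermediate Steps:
l = -3 (l = -9 + 6 = -3)
v(A) = -3 + 2*A (v(A) = (-3 + A) + A = -3 + 2*A)
w(Z) = -9 + 2*Z² (w(Z) = (Z² + Z*Z) + (-3 + 2*(-3)) = (Z² + Z²) + (-3 - 6) = 2*Z² - 9 = -9 + 2*Z²)
-23528 - (98*24 + w(-2)) = -23528 - (98*24 + (-9 + 2*(-2)²)) = -23528 - (2352 + (-9 + 2*4)) = -23528 - (2352 + (-9 + 8)) = -23528 - (2352 - 1) = -23528 - 1*2351 = -23528 - 2351 = -25879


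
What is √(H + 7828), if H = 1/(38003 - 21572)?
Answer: √2113385929539/16431 ≈ 88.476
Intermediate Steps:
H = 1/16431 ≈ 6.0861e-5
√(H + 7828) = √(1/16431 + 7828) = √(128621869/16431) = √2113385929539/16431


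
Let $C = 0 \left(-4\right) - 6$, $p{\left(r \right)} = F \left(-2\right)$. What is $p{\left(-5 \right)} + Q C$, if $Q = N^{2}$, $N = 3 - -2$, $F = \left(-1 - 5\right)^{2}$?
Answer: $-222$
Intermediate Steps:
$F = 36$ ($F = \left(-6\right)^{2} = 36$)
$p{\left(r \right)} = -72$ ($p{\left(r \right)} = 36 \left(-2\right) = -72$)
$N = 5$ ($N = 3 + 2 = 5$)
$Q = 25$ ($Q = 5^{2} = 25$)
$C = -6$ ($C = 0 - 6 = -6$)
$p{\left(-5 \right)} + Q C = -72 + 25 \left(-6\right) = -72 - 150 = -222$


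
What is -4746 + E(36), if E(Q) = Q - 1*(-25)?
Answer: -4685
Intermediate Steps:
E(Q) = 25 + Q (E(Q) = Q + 25 = 25 + Q)
-4746 + E(36) = -4746 + (25 + 36) = -4746 + 61 = -4685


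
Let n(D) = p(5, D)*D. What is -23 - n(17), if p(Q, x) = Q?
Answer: -108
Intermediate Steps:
n(D) = 5*D
-23 - n(17) = -23 - 5*17 = -23 - 1*85 = -23 - 85 = -108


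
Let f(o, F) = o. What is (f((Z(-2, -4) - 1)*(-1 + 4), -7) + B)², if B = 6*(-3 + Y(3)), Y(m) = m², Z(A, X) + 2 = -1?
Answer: 576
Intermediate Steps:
Z(A, X) = -3 (Z(A, X) = -2 - 1 = -3)
B = 36 (B = 6*(-3 + 3²) = 6*(-3 + 9) = 6*6 = 36)
(f((Z(-2, -4) - 1)*(-1 + 4), -7) + B)² = ((-3 - 1)*(-1 + 4) + 36)² = (-4*3 + 36)² = (-12 + 36)² = 24² = 576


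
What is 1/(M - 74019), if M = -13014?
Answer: -1/87033 ≈ -1.1490e-5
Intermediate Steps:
1/(M - 74019) = 1/(-13014 - 74019) = 1/(-87033) = -1/87033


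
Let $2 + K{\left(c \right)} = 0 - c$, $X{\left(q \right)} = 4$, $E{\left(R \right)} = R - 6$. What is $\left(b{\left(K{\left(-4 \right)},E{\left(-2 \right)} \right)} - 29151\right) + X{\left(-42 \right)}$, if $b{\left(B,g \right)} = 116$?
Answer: $-29031$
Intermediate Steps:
$E{\left(R \right)} = -6 + R$
$K{\left(c \right)} = -2 - c$ ($K{\left(c \right)} = -2 + \left(0 - c\right) = -2 - c$)
$\left(b{\left(K{\left(-4 \right)},E{\left(-2 \right)} \right)} - 29151\right) + X{\left(-42 \right)} = \left(116 - 29151\right) + 4 = -29035 + 4 = -29031$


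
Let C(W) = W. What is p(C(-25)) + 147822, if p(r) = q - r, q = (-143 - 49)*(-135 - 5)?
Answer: 174727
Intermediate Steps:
q = 26880 (q = -192*(-140) = 26880)
p(r) = 26880 - r
p(C(-25)) + 147822 = (26880 - 1*(-25)) + 147822 = (26880 + 25) + 147822 = 26905 + 147822 = 174727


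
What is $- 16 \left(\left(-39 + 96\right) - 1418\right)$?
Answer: $21776$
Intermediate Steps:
$- 16 \left(\left(-39 + 96\right) - 1418\right) = - 16 \left(57 - 1418\right) = \left(-16\right) \left(-1361\right) = 21776$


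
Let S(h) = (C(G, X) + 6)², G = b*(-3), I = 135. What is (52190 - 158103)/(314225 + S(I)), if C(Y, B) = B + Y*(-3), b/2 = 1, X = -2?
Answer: -105913/314709 ≈ -0.33654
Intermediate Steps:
b = 2 (b = 2*1 = 2)
G = -6 (G = 2*(-3) = -6)
C(Y, B) = B - 3*Y
S(h) = 484 (S(h) = ((-2 - 3*(-6)) + 6)² = ((-2 + 18) + 6)² = (16 + 6)² = 22² = 484)
(52190 - 158103)/(314225 + S(I)) = (52190 - 158103)/(314225 + 484) = -105913/314709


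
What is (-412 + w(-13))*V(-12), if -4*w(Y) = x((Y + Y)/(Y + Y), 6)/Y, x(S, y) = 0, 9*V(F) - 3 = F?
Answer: 412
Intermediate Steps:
V(F) = ⅓ + F/9
w(Y) = 0 (w(Y) = -0/Y = -¼*0 = 0)
(-412 + w(-13))*V(-12) = (-412 + 0)*(⅓ + (⅑)*(-12)) = -412*(⅓ - 4/3) = -412*(-1) = 412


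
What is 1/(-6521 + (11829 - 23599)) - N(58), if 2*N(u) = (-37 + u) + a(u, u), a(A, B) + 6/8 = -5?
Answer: -1115759/146328 ≈ -7.6251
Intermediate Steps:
a(A, B) = -23/4 (a(A, B) = -3/4 - 5 = -23/4)
N(u) = -171/8 + u/2 (N(u) = ((-37 + u) - 23/4)/2 = (-171/4 + u)/2 = -171/8 + u/2)
1/(-6521 + (11829 - 23599)) - N(58) = 1/(-6521 + (11829 - 23599)) - (-171/8 + (1/2)*58) = 1/(-6521 - 11770) - (-171/8 + 29) = 1/(-18291) - 1*61/8 = -1/18291 - 61/8 = -1115759/146328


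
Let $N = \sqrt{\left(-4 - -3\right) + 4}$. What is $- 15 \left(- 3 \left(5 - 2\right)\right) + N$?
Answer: $135 + \sqrt{3} \approx 136.73$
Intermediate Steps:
$N = \sqrt{3}$ ($N = \sqrt{\left(-4 + 3\right) + 4} = \sqrt{-1 + 4} = \sqrt{3} \approx 1.732$)
$- 15 \left(- 3 \left(5 - 2\right)\right) + N = - 15 \left(- 3 \left(5 - 2\right)\right) + \sqrt{3} = - 15 \left(\left(-3\right) 3\right) + \sqrt{3} = \left(-15\right) \left(-9\right) + \sqrt{3} = 135 + \sqrt{3}$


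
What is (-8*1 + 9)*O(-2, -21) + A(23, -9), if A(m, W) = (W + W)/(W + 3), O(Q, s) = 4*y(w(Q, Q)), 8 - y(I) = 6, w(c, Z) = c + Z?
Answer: 11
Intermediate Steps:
w(c, Z) = Z + c
y(I) = 2 (y(I) = 8 - 1*6 = 8 - 6 = 2)
O(Q, s) = 8 (O(Q, s) = 4*2 = 8)
A(m, W) = 2*W/(3 + W) (A(m, W) = (2*W)/(3 + W) = 2*W/(3 + W))
(-8*1 + 9)*O(-2, -21) + A(23, -9) = (-8*1 + 9)*8 + 2*(-9)/(3 - 9) = (-8 + 9)*8 + 2*(-9)/(-6) = 1*8 + 2*(-9)*(-⅙) = 8 + 3 = 11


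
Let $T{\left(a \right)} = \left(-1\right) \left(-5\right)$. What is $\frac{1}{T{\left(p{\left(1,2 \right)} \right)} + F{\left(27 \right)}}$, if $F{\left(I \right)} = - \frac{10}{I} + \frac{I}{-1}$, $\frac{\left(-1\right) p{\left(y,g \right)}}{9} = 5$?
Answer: $- \frac{27}{604} \approx -0.044702$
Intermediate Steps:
$p{\left(y,g \right)} = -45$ ($p{\left(y,g \right)} = \left(-9\right) 5 = -45$)
$T{\left(a \right)} = 5$
$F{\left(I \right)} = - I - \frac{10}{I}$ ($F{\left(I \right)} = - \frac{10}{I} + I \left(-1\right) = - \frac{10}{I} - I = - I - \frac{10}{I}$)
$\frac{1}{T{\left(p{\left(1,2 \right)} \right)} + F{\left(27 \right)}} = \frac{1}{5 - \left(27 + \frac{10}{27}\right)} = \frac{1}{5 - \frac{739}{27}} = \frac{1}{- \frac{604}{27}} = - \frac{27}{604}$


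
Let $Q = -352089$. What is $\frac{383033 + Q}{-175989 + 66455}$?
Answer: $- \frac{15472}{54767} \approx -0.28251$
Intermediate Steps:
$\frac{383033 + Q}{-175989 + 66455} = \frac{383033 - 352089}{-175989 + 66455} = \frac{30944}{-109534} = 30944 \left(- \frac{1}{109534}\right) = - \frac{15472}{54767}$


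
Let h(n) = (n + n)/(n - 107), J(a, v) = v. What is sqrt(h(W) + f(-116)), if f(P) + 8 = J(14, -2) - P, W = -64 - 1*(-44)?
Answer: sqrt(1714754)/127 ≈ 10.311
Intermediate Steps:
W = -20 (W = -64 + 44 = -20)
h(n) = 2*n/(-107 + n) (h(n) = (2*n)/(-107 + n) = 2*n/(-107 + n))
f(P) = -10 - P (f(P) = -8 + (-2 - P) = -10 - P)
sqrt(h(W) + f(-116)) = sqrt(2*(-20)/(-107 - 20) + (-10 - 1*(-116))) = sqrt(2*(-20)/(-127) + (-10 + 116)) = sqrt(2*(-20)*(-1/127) + 106) = sqrt(40/127 + 106) = sqrt(13502/127) = sqrt(1714754)/127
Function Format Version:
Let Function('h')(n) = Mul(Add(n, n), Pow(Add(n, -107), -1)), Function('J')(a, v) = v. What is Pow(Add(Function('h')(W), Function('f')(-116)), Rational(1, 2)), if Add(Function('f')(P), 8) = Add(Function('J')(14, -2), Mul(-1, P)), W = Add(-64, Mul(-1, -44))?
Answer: Mul(Rational(1, 127), Pow(1714754, Rational(1, 2))) ≈ 10.311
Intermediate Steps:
W = -20 (W = Add(-64, 44) = -20)
Function('h')(n) = Mul(2, n, Pow(Add(-107, n), -1)) (Function('h')(n) = Mul(Mul(2, n), Pow(Add(-107, n), -1)) = Mul(2, n, Pow(Add(-107, n), -1)))
Function('f')(P) = Add(-10, Mul(-1, P)) (Function('f')(P) = Add(-8, Add(-2, Mul(-1, P))) = Add(-10, Mul(-1, P)))
Pow(Add(Function('h')(W), Function('f')(-116)), Rational(1, 2)) = Pow(Add(Mul(2, -20, Pow(Add(-107, -20), -1)), Add(-10, Mul(-1, -116))), Rational(1, 2)) = Pow(Add(Mul(2, -20, Pow(-127, -1)), Add(-10, 116)), Rational(1, 2)) = Pow(Add(Mul(2, -20, Rational(-1, 127)), 106), Rational(1, 2)) = Pow(Add(Rational(40, 127), 106), Rational(1, 2)) = Pow(Rational(13502, 127), Rational(1, 2)) = Mul(Rational(1, 127), Pow(1714754, Rational(1, 2)))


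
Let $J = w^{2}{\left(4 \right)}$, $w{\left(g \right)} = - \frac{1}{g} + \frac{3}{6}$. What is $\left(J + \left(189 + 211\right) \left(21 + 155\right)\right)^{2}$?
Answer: $\frac{1268779212801}{256} \approx 4.9562 \cdot 10^{9}$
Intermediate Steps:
$w{\left(g \right)} = \frac{1}{2} - \frac{1}{g}$ ($w{\left(g \right)} = - \frac{1}{g} + 3 \cdot \frac{1}{6} = - \frac{1}{g} + \frac{1}{2} = \frac{1}{2} - \frac{1}{g}$)
$J = \frac{1}{16}$ ($J = \left(\frac{-2 + 4}{2 \cdot 4}\right)^{2} = \left(\frac{1}{2} \cdot \frac{1}{4} \cdot 2\right)^{2} = \left(\frac{1}{4}\right)^{2} = \frac{1}{16} \approx 0.0625$)
$\left(J + \left(189 + 211\right) \left(21 + 155\right)\right)^{2} = \left(\frac{1}{16} + \left(189 + 211\right) \left(21 + 155\right)\right)^{2} = \left(\frac{1}{16} + 400 \cdot 176\right)^{2} = \left(\frac{1}{16} + 70400\right)^{2} = \left(\frac{1126401}{16}\right)^{2} = \frac{1268779212801}{256}$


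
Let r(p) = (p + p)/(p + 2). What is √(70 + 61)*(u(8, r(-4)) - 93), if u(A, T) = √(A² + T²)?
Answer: √131*(-93 + 4*√5) ≈ -962.06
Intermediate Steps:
r(p) = 2*p/(2 + p) (r(p) = (2*p)/(2 + p) = 2*p/(2 + p))
√(70 + 61)*(u(8, r(-4)) - 93) = √(70 + 61)*(√(8² + (2*(-4)/(2 - 4))²) - 93) = √131*(√(64 + (2*(-4)/(-2))²) - 93) = √131*(√(64 + (2*(-4)*(-½))²) - 93) = √131*(√(64 + 4²) - 93) = √131*(√(64 + 16) - 93) = √131*(√80 - 93) = √131*(4*√5 - 93) = √131*(-93 + 4*√5)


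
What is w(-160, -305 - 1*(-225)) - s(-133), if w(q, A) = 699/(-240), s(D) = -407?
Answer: 32327/80 ≈ 404.09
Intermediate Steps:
w(q, A) = -233/80 (w(q, A) = 699*(-1/240) = -233/80)
w(-160, -305 - 1*(-225)) - s(-133) = -233/80 - 1*(-407) = -233/80 + 407 = 32327/80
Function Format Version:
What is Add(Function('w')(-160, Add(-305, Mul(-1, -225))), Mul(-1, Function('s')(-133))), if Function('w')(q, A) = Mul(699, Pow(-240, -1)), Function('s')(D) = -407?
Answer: Rational(32327, 80) ≈ 404.09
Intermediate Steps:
Function('w')(q, A) = Rational(-233, 80) (Function('w')(q, A) = Mul(699, Rational(-1, 240)) = Rational(-233, 80))
Add(Function('w')(-160, Add(-305, Mul(-1, -225))), Mul(-1, Function('s')(-133))) = Add(Rational(-233, 80), Mul(-1, -407)) = Add(Rational(-233, 80), 407) = Rational(32327, 80)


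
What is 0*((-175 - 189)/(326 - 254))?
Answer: 0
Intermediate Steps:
0*((-175 - 189)/(326 - 254)) = 0*(-364/72) = 0*(-364*1/72) = 0*(-91/18) = 0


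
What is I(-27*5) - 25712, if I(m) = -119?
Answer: -25831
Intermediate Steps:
I(-27*5) - 25712 = -119 - 25712 = -25831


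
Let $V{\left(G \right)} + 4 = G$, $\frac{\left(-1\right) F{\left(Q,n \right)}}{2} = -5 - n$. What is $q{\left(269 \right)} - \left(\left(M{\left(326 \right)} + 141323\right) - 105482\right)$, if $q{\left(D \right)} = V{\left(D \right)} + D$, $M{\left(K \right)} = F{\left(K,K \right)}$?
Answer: $-35969$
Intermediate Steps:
$F{\left(Q,n \right)} = 10 + 2 n$ ($F{\left(Q,n \right)} = - 2 \left(-5 - n\right) = 10 + 2 n$)
$M{\left(K \right)} = 10 + 2 K$
$V{\left(G \right)} = -4 + G$
$q{\left(D \right)} = -4 + 2 D$ ($q{\left(D \right)} = \left(-4 + D\right) + D = -4 + 2 D$)
$q{\left(269 \right)} - \left(\left(M{\left(326 \right)} + 141323\right) - 105482\right) = \left(-4 + 2 \cdot 269\right) - \left(\left(\left(10 + 2 \cdot 326\right) + 141323\right) - 105482\right) = \left(-4 + 538\right) - \left(\left(\left(10 + 652\right) + 141323\right) - 105482\right) = 534 - \left(\left(662 + 141323\right) - 105482\right) = 534 - \left(141985 - 105482\right) = 534 - 36503 = -35969$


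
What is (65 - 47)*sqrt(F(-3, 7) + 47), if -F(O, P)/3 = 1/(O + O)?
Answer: 9*sqrt(190) ≈ 124.06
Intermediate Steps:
F(O, P) = -3/(2*O) (F(O, P) = -3/(O + O) = -3*1/(2*O) = -3/(2*O))
(65 - 47)*sqrt(F(-3, 7) + 47) = (65 - 47)*sqrt(-3/2/(-3) + 47) = 18*sqrt(-3/2*(-1/3) + 47) = 18*sqrt(1/2 + 47) = 18*sqrt(95/2) = 18*(sqrt(190)/2) = 9*sqrt(190)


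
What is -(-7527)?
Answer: 7527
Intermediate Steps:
-(-7527) = -579*(-13) = 7527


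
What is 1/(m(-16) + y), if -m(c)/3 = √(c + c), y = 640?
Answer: 20/12809 + 3*I*√2/102472 ≈ 0.0015614 + 4.1403e-5*I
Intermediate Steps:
m(c) = -3*√2*√c (m(c) = -3*√(c + c) = -3*√2*√c)
1/(m(-16) + y) = 1/(-3*√2*√(-16) + 640) = 1/(-3*√2*4*I + 640) = 1/(-12*I*√2 + 640) = 1/(640 - 12*I*√2)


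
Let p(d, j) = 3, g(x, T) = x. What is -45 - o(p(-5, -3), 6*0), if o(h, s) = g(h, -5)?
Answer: -48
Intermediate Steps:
o(h, s) = h
-45 - o(p(-5, -3), 6*0) = -45 - 1*3 = -45 - 3 = -48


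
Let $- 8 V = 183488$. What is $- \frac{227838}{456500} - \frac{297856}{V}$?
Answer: $\frac{8171598227}{654392750} \approx 12.487$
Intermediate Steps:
$V = -22936$ ($V = \left(- \frac{1}{8}\right) 183488 = -22936$)
$- \frac{227838}{456500} - \frac{297856}{V} = - \frac{227838}{456500} - \frac{297856}{-22936} = \left(-227838\right) \frac{1}{456500} - - \frac{37232}{2867} = - \frac{113919}{228250} + \frac{37232}{2867} = \frac{8171598227}{654392750}$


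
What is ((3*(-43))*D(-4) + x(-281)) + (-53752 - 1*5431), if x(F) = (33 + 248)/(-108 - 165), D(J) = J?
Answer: -16016372/273 ≈ -58668.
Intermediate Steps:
x(F) = -281/273 (x(F) = 281/(-273) = 281*(-1/273) = -281/273)
((3*(-43))*D(-4) + x(-281)) + (-53752 - 1*5431) = ((3*(-43))*(-4) - 281/273) + (-53752 - 1*5431) = (-129*(-4) - 281/273) + (-53752 - 5431) = (516 - 281/273) - 59183 = 140587/273 - 59183 = -16016372/273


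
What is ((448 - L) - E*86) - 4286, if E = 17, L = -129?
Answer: -5171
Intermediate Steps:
((448 - L) - E*86) - 4286 = ((448 - 1*(-129)) - 17*86) - 4286 = ((448 + 129) - 1*1462) - 4286 = (577 - 1462) - 4286 = -885 - 4286 = -5171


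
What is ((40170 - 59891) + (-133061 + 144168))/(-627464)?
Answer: 4307/313732 ≈ 0.013728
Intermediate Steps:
((40170 - 59891) + (-133061 + 144168))/(-627464) = (-19721 + 11107)*(-1/627464) = -8614*(-1/627464) = 4307/313732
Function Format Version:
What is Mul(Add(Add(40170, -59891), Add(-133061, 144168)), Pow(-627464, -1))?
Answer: Rational(4307, 313732) ≈ 0.013728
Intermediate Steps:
Mul(Add(Add(40170, -59891), Add(-133061, 144168)), Pow(-627464, -1)) = Mul(Add(-19721, 11107), Rational(-1, 627464)) = Mul(-8614, Rational(-1, 627464)) = Rational(4307, 313732)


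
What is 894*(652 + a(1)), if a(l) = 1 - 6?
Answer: 578418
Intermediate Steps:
a(l) = -5
894*(652 + a(1)) = 894*(652 - 5) = 894*647 = 578418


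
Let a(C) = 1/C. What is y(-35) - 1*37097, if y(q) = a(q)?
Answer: -1298396/35 ≈ -37097.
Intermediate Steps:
y(q) = 1/q
y(-35) - 1*37097 = 1/(-35) - 1*37097 = -1/35 - 37097 = -1298396/35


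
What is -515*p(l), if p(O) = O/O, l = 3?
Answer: -515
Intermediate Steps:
p(O) = 1
-515*p(l) = -515*1 = -515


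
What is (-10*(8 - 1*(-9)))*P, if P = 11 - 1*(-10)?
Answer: -3570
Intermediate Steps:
P = 21 (P = 11 + 10 = 21)
(-10*(8 - 1*(-9)))*P = -10*(8 - 1*(-9))*21 = -10*(8 + 9)*21 = -10*17*21 = -170*21 = -3570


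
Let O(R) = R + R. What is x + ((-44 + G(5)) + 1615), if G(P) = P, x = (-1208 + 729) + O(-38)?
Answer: 1021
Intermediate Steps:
O(R) = 2*R
x = -555 (x = (-1208 + 729) + 2*(-38) = -479 - 76 = -555)
x + ((-44 + G(5)) + 1615) = -555 + ((-44 + 5) + 1615) = -555 + (-39 + 1615) = -555 + 1576 = 1021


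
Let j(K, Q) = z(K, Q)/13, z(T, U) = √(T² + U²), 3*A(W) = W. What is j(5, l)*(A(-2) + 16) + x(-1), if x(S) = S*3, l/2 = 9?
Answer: -3 + 46*√349/39 ≈ 19.035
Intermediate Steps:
l = 18 (l = 2*9 = 18)
A(W) = W/3
x(S) = 3*S
j(K, Q) = √(K² + Q²)/13
j(5, l)*(A(-2) + 16) + x(-1) = (√(5² + 18²)/13)*((⅓)*(-2) + 16) + 3*(-1) = (√(25 + 324)/13)*(-⅔ + 16) - 3 = (√349/13)*(46/3) - 3 = 46*√349/39 - 3 = -3 + 46*√349/39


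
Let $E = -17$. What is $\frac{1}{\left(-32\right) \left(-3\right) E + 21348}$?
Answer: $\frac{1}{19716} \approx 5.072 \cdot 10^{-5}$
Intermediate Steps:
$\frac{1}{\left(-32\right) \left(-3\right) E + 21348} = \frac{1}{\left(-32\right) \left(-3\right) \left(-17\right) + 21348} = \frac{1}{96 \left(-17\right) + 21348} = \frac{1}{-1632 + 21348} = \frac{1}{19716}$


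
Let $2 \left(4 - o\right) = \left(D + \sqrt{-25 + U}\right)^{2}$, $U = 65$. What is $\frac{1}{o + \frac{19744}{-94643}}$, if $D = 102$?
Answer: $- \frac{2596724817793}{13343159099357938} + \frac{152274056633 \sqrt{10}}{20014738649036907} \approx -0.00017055$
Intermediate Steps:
$o = 4 - \frac{\left(102 + 2 \sqrt{10}\right)^{2}}{2}$ ($o = 4 - \frac{\left(102 + \sqrt{-25 + 65}\right)^{2}}{2} = 4 - \frac{\left(102 + \sqrt{40}\right)^{2}}{2} = 4 - \frac{\left(102 + 2 \sqrt{10}\right)^{2}}{2} \approx -5863.1$)
$\frac{1}{o + \frac{19744}{-94643}} = \frac{1}{\left(-5218 - 204 \sqrt{10}\right) + \frac{19744}{-94643}} = \frac{1}{\left(-5218 - 204 \sqrt{10}\right) + 19744 \left(- \frac{1}{94643}\right)} = \frac{1}{\left(-5218 - 204 \sqrt{10}\right) - \frac{19744}{94643}} = \frac{1}{- \frac{493866918}{94643} - 204 \sqrt{10}}$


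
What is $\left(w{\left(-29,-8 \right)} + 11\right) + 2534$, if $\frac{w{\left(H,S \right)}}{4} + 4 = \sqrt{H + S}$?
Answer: $2529 + 4 i \sqrt{37} \approx 2529.0 + 24.331 i$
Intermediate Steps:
$w{\left(H,S \right)} = -16 + 4 \sqrt{H + S}$
$\left(w{\left(-29,-8 \right)} + 11\right) + 2534 = \left(\left(-16 + 4 \sqrt{-29 - 8}\right) + 11\right) + 2534 = \left(\left(-16 + 4 \sqrt{-37}\right) + 11\right) + 2534 = \left(\left(-16 + 4 i \sqrt{37}\right) + 11\right) + 2534 = \left(-5 + 4 i \sqrt{37}\right) + 2534 = 2529 + 4 i \sqrt{37}$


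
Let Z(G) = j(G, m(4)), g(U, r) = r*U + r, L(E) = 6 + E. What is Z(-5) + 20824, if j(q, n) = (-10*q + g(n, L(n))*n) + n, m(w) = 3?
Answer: 20985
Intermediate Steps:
g(U, r) = r + U*r (g(U, r) = U*r + r = r + U*r)
j(q, n) = n - 10*q + n*(1 + n)*(6 + n) (j(q, n) = (-10*q + ((6 + n)*(1 + n))*n) + n = (-10*q + ((1 + n)*(6 + n))*n) + n = (-10*q + n*(1 + n)*(6 + n)) + n = n - 10*q + n*(1 + n)*(6 + n))
Z(G) = 111 - 10*G (Z(G) = 3 - 10*G + 3*(1 + 3)*(6 + 3) = 3 - 10*G + 3*4*9 = 3 - 10*G + 108 = 111 - 10*G)
Z(-5) + 20824 = (111 - 10*(-5)) + 20824 = (111 + 50) + 20824 = 161 + 20824 = 20985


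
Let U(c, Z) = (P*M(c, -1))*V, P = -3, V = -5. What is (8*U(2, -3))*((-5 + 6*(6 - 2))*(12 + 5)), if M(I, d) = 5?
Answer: 193800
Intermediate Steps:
U(c, Z) = 75 (U(c, Z) = -3*5*(-5) = -15*(-5) = 75)
(8*U(2, -3))*((-5 + 6*(6 - 2))*(12 + 5)) = (8*75)*((-5 + 6*(6 - 2))*(12 + 5)) = 600*((-5 + 6*4)*17) = 600*((-5 + 24)*17) = 600*(19*17) = 600*323 = 193800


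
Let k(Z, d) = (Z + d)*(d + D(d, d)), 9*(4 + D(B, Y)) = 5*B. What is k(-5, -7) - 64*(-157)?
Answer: 30680/3 ≈ 10227.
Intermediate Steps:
D(B, Y) = -4 + 5*B/9 (D(B, Y) = -4 + (5*B)/9 = -4 + 5*B/9)
k(Z, d) = (-4 + 14*d/9)*(Z + d) (k(Z, d) = (Z + d)*(d + (-4 + 5*d/9)) = (Z + d)*(-4 + 14*d/9) = (-4 + 14*d/9)*(Z + d))
k(-5, -7) - 64*(-157) = (-4*(-5) - 4*(-7) + (14/9)*(-7)² + (14/9)*(-5)*(-7)) - 64*(-157) = (20 + 28 + (14/9)*49 + 490/9) + 10048 = (20 + 28 + 686/9 + 490/9) + 10048 = 536/3 + 10048 = 30680/3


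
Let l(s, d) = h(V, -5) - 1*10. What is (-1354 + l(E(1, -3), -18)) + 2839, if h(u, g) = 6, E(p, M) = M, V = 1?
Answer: 1481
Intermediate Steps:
l(s, d) = -4 (l(s, d) = 6 - 1*10 = 6 - 10 = -4)
(-1354 + l(E(1, -3), -18)) + 2839 = (-1354 - 4) + 2839 = -1358 + 2839 = 1481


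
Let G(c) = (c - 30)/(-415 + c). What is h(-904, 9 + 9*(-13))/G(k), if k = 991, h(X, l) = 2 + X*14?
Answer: -7288704/961 ≈ -7584.5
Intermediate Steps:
h(X, l) = 2 + 14*X
G(c) = (-30 + c)/(-415 + c)
h(-904, 9 + 9*(-13))/G(k) = (2 + 14*(-904))/(((-30 + 991)/(-415 + 991))) = (2 - 12656)/((961/576)) = -12654/((1/576)*961) = -12654/961/576 = -12654*576/961 = -7288704/961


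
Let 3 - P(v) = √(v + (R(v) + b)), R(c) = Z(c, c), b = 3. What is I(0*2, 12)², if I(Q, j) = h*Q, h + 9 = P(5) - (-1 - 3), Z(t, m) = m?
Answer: 0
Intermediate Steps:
R(c) = c
P(v) = 3 - √(3 + 2*v) (P(v) = 3 - √(v + (v + 3)) = 3 - √(v + (3 + v)) = 3 - √(3 + 2*v))
h = -2 - √13 (h = -9 + ((3 - √(3 + 2*5)) - (-1 - 3)) = -9 + ((3 - √(3 + 10)) - 1*(-4)) = -9 + ((3 - √13) + 4) = -9 + (7 - √13) = -2 - √13 ≈ -5.6056)
I(Q, j) = Q*(-2 - √13) (I(Q, j) = (-2 - √13)*Q = Q*(-2 - √13))
I(0*2, 12)² = (-0*2*(2 + √13))² = (-1*0*(2 + √13))² = 0² = 0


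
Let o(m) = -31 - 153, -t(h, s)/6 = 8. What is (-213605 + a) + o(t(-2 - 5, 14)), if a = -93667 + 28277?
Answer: -279179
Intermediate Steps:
t(h, s) = -48 (t(h, s) = -6*8 = -48)
o(m) = -184
a = -65390
(-213605 + a) + o(t(-2 - 5, 14)) = (-213605 - 65390) - 184 = -278995 - 184 = -279179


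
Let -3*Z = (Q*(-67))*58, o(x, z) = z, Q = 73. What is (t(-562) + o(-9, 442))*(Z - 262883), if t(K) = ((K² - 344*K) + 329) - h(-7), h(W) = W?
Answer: -257509961450/3 ≈ -8.5837e+10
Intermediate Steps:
t(K) = 336 + K² - 344*K (t(K) = ((K² - 344*K) + 329) - 1*(-7) = (329 + K² - 344*K) + 7 = 336 + K² - 344*K)
Z = 283678/3 (Z = -73*(-67)*58/3 = -(-4891)*58/3 = -⅓*(-283678) = 283678/3 ≈ 94559.)
(t(-562) + o(-9, 442))*(Z - 262883) = ((336 + (-562)² - 344*(-562)) + 442)*(283678/3 - 262883) = ((336 + 315844 + 193328) + 442)*(-504971/3) = (509508 + 442)*(-504971/3) = 509950*(-504971/3) = -257509961450/3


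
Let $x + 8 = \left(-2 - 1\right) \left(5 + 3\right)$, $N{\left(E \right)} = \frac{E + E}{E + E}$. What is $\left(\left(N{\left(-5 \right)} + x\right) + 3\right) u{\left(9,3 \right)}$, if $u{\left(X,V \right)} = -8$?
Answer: $224$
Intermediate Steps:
$N{\left(E \right)} = 1$ ($N{\left(E \right)} = \frac{2 E}{2 E} = 2 E \frac{1}{2 E} = 1$)
$x = -32$ ($x = -8 + \left(-2 - 1\right) \left(5 + 3\right) = -8 - 24 = -32$)
$\left(\left(N{\left(-5 \right)} + x\right) + 3\right) u{\left(9,3 \right)} = \left(\left(1 - 32\right) + 3\right) \left(-8\right) = \left(-31 + 3\right) \left(-8\right) = \left(-28\right) \left(-8\right) = 224$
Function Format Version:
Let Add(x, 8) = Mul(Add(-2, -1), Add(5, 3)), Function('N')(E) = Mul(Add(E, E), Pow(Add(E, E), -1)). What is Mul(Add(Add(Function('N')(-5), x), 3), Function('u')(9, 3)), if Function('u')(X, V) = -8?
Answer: 224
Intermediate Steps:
Function('N')(E) = 1 (Function('N')(E) = Mul(Mul(2, E), Pow(Mul(2, E), -1)) = Mul(Mul(2, E), Mul(Rational(1, 2), Pow(E, -1))) = 1)
x = -32 (x = Add(-8, Mul(Add(-2, -1), Add(5, 3))) = Add(-8, Mul(-3, 8)) = Add(-8, -24) = -32)
Mul(Add(Add(Function('N')(-5), x), 3), Function('u')(9, 3)) = Mul(Add(Add(1, -32), 3), -8) = Mul(Add(-31, 3), -8) = Mul(-28, -8) = 224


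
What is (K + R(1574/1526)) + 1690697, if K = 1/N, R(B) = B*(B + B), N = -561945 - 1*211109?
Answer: 760895886391389505/450048074126 ≈ 1.6907e+6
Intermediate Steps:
N = -773054 (N = -561945 - 211109 = -773054)
R(B) = 2*B**2 (R(B) = B*(2*B) = 2*B**2)
K = -1/773054 (K = 1/(-773054) = -1/773054 ≈ -1.2936e-6)
(K + R(1574/1526)) + 1690697 = (-1/773054 + 2*(1574/1526)**2) + 1690697 = (-1/773054 + 2*(1574*(1/1526))**2) + 1690697 = (-1/773054 + 2*(787/763)**2) + 1690697 = (-1/773054 + 2*(619369/582169)) + 1690697 = (-1/773054 + 1238738/582169) + 1690697 = 957610783683/450048074126 + 1690697 = 760895886391389505/450048074126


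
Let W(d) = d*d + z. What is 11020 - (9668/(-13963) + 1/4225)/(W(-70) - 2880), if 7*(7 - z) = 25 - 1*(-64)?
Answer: 9166555494683359/831810817500 ≈ 11020.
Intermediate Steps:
z = -40/7 (z = 7 - (25 - 1*(-64))/7 = 7 - (25 + 64)/7 = 7 - 1/7*89 = 7 - 89/7 = -40/7 ≈ -5.7143)
W(d) = -40/7 + d**2 (W(d) = d*d - 40/7 = d**2 - 40/7 = -40/7 + d**2)
11020 - (9668/(-13963) + 1/4225)/(W(-70) - 2880) = 11020 - (9668/(-13963) + 1/4225)/((-40/7 + (-70)**2) - 2880) = 11020 - (9668*(-1/13963) + 1/4225)/((-40/7 + 4900) - 2880) = 11020 - (-9668/13963 + 1/4225)/(34260/7 - 2880) = 11020 - (-40833337)/(58993675*14100/7) = 11020 - (-40833337)*7/(58993675*14100) = 11020 - 1*(-285833359/831810817500) = 11020 + 285833359/831810817500 = 9166555494683359/831810817500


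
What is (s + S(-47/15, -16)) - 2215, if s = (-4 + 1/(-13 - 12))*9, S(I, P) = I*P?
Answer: -165092/75 ≈ -2201.2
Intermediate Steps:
s = -909/25 (s = (-4 + 1/(-25))*9 = (-4 - 1/25)*9 = -101/25*9 = -909/25 ≈ -36.360)
(s + S(-47/15, -16)) - 2215 = (-909/25 - 47/15*(-16)) - 2215 = (-909/25 + 752/15) - 2215 = 1033/75 - 2215 = -165092/75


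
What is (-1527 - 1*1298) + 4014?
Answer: 1189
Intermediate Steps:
(-1527 - 1*1298) + 4014 = (-1527 - 1298) + 4014 = -2825 + 4014 = 1189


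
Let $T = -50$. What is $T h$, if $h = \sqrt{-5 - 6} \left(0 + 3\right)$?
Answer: $- 150 i \sqrt{11} \approx - 497.49 i$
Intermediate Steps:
$h = 3 i \sqrt{11}$ ($h = \sqrt{-11} \cdot 3 = i \sqrt{11} \cdot 3 = 3 i \sqrt{11} \approx 9.9499 i$)
$T h = - 50 \cdot 3 i \sqrt{11} = - 150 i \sqrt{11}$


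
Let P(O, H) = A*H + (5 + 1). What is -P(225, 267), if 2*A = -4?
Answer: 528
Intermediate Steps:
A = -2 (A = (1/2)*(-4) = -2)
P(O, H) = 6 - 2*H (P(O, H) = -2*H + (5 + 1) = -2*H + 6 = 6 - 2*H)
-P(225, 267) = -(6 - 2*267) = -(6 - 534) = -1*(-528) = 528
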